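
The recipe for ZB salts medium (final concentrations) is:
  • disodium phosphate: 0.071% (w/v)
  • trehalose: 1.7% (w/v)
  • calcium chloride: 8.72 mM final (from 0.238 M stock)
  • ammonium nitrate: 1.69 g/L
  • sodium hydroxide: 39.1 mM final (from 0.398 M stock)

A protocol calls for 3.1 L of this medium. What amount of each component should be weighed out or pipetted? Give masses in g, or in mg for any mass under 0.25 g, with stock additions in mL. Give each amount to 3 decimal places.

Working volume: 3.1 L.
disodium phosphate: 0.071% w/v = 0.71 g/L → 0.71 × 3.1 L = 2.201 g
trehalose: 1.7% w/v = 17 g/L → 17 × 3.1 L = 52.700 g
calcium chloride: V = C2·V2/C1 = 8.72 mM × 3100 mL ÷ 238 mM = 113.580 mL
ammonium nitrate: 1.69 g/L × 3.1 L = 5.239 g
sodium hydroxide: C1V1 = C2V2 → 39.1 mM × 3100 mL ÷ 398 mM = 304.548 mL

disodium phosphate 2.201 g; trehalose 52.700 g; calcium chloride 113.580 mL; ammonium nitrate 5.239 g; sodium hydroxide 304.548 mL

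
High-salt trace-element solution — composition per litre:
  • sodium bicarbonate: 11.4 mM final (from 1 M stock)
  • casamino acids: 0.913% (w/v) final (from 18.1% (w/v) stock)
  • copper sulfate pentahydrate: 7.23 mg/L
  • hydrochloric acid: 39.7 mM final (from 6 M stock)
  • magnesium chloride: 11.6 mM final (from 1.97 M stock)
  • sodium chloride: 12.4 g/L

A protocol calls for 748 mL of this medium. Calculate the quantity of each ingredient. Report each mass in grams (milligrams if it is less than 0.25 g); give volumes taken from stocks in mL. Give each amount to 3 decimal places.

Target volume = 748 mL = 0.748 L.
sodium bicarbonate: dilute stock: 11.4 mM × 748 mL ÷ 1000 mM = 8.527 mL
casamino acids: V = C2·V2/C1 = 0.913% ÷ 18.1% × 748 mL = 37.731 mL
copper sulfate pentahydrate: 7.23 mg/L × 0.748 L = 5.408 mg
hydrochloric acid: C1V1 = C2V2 → 39.7 mM × 748 mL ÷ 6000 mM = 4.949 mL
magnesium chloride: dilute stock: 11.6 mM × 748 mL ÷ 1970 mM = 4.404 mL
sodium chloride: 12.4 g/L × 0.748 L = 9.275 g

sodium bicarbonate 8.527 mL; casamino acids 37.731 mL; copper sulfate pentahydrate 5.408 mg; hydrochloric acid 4.949 mL; magnesium chloride 4.404 mL; sodium chloride 9.275 g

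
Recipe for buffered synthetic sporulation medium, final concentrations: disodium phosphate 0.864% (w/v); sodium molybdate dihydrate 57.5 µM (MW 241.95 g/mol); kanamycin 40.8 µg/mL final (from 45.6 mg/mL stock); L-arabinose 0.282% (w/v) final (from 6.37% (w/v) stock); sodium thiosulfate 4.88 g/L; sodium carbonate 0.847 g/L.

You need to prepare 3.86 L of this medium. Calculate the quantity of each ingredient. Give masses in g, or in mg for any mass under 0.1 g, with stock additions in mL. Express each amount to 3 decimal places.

Working volume: 3.86 L.
disodium phosphate: 0.864 g per 100 mL × 3860 mL ÷ 100 = 33.350 g
sodium molybdate dihydrate: 57.5 µmol/L × 241.95 g/mol × 3.86 L ÷ 1000 = 53.701 mg
kanamycin: V = C2·V2/C1 = 40.8 µg/mL × 3860 mL ÷ 45600 µg/mL = 3.454 mL
L-arabinose: V = C2·V2/C1 = 0.282% ÷ 6.37% × 3860 mL = 170.882 mL
sodium thiosulfate: 4.88 g/L × 3.86 L = 18.837 g
sodium carbonate: 0.847 g/L × 3.86 L = 3.269 g

disodium phosphate 33.350 g; sodium molybdate dihydrate 53.701 mg; kanamycin 3.454 mL; L-arabinose 170.882 mL; sodium thiosulfate 18.837 g; sodium carbonate 3.269 g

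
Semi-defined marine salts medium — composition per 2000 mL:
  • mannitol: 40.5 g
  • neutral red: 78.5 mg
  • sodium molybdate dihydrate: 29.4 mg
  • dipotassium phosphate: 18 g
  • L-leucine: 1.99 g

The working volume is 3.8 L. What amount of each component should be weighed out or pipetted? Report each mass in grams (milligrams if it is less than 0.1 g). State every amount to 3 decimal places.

mannitol 76.950 g; neutral red 0.149 g; sodium molybdate dihydrate 55.860 mg; dipotassium phosphate 34.200 g; L-leucine 3.781 g

Ratio of target to recipe volume: 3800 / 2000 = 1.9.
mannitol: 40.5 g × (3800 mL / 2000 mL) = 76.950 g
neutral red: 78.5 mg × (3800 mL / 2000 mL) = 149.15 mg = 0.149 g
sodium molybdate dihydrate: 29.4 mg × (3800 mL / 2000 mL) = 55.860 mg
dipotassium phosphate: 18 g × (3800 mL / 2000 mL) = 34.200 g
L-leucine: 1.99 g × (3800 mL / 2000 mL) = 3.781 g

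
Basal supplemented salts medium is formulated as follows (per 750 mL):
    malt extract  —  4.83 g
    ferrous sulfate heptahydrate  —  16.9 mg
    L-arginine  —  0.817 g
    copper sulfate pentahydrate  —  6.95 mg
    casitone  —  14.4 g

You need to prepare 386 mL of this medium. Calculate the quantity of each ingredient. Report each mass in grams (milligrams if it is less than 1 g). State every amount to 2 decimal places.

malt extract 2.49 g; ferrous sulfate heptahydrate 8.70 mg; L-arginine 420.48 mg; copper sulfate pentahydrate 3.58 mg; casitone 7.41 g

Scale factor = 386 mL / 750 mL = 0.514667.
malt extract: 4.83 g × (386 mL / 750 mL) = 2.49 g
ferrous sulfate heptahydrate: 16.9 mg × (386 mL / 750 mL) = 8.70 mg
L-arginine: 0.817 g × (386 mL / 750 mL) = 0.420483 g = 420.48 mg
copper sulfate pentahydrate: 6.95 mg × (386 mL / 750 mL) = 3.58 mg
casitone: 14.4 g × (386 mL / 750 mL) = 7.41 g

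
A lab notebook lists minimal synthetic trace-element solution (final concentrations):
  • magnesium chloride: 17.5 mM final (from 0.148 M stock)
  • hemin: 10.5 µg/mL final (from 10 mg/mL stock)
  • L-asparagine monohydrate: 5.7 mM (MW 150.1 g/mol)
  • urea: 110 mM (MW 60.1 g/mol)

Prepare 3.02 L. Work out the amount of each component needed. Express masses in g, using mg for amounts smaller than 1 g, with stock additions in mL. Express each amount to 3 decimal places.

Working volume: 3.02 L.
magnesium chloride: C1V1 = C2V2 → 17.5 mM × 3020 mL ÷ 148 mM = 357.095 mL
hemin: V = C2·V2/C1 = 10.5 µg/mL × 3020 mL ÷ 10000 µg/mL = 3.171 mL
L-asparagine monohydrate: 5.7 mmol/L × 150.1 g/mol × 3.02 L ÷ 1000 = 2.584 g
urea: 110 mmol/L × 60.1 g/mol × 3.02 L ÷ 1000 = 19.965 g

magnesium chloride 357.095 mL; hemin 3.171 mL; L-asparagine monohydrate 2.584 g; urea 19.965 g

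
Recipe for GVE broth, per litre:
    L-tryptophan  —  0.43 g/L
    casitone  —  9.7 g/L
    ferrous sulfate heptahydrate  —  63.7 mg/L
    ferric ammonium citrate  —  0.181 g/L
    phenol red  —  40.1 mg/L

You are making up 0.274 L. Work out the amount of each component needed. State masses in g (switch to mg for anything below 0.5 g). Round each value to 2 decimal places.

Working volume: 0.274 L.
L-tryptophan: 0.43 g/L × 0.274 L = 0.11782 g = 117.82 mg
casitone: 9.7 g/L × 0.274 L = 2.66 g
ferrous sulfate heptahydrate: 63.7 mg/L × 0.274 L = 17.45 mg
ferric ammonium citrate: 0.181 g/L × 0.274 L = 0.049594 g = 49.59 mg
phenol red: 40.1 mg/L × 0.274 L = 10.99 mg

L-tryptophan 117.82 mg; casitone 2.66 g; ferrous sulfate heptahydrate 17.45 mg; ferric ammonium citrate 49.59 mg; phenol red 10.99 mg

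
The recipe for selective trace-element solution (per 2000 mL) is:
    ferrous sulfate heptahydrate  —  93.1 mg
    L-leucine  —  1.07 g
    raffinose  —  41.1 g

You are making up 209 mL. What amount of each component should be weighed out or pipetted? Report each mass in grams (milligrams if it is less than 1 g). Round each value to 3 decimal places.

Ratio of target to recipe volume: 209 / 2000 = 0.1045.
ferrous sulfate heptahydrate: 93.1 mg × (209 mL / 2000 mL) = 9.729 mg
L-leucine: 1.07 g × (209 mL / 2000 mL) = 0.111815 g = 111.815 mg
raffinose: 41.1 g × (209 mL / 2000 mL) = 4.295 g

ferrous sulfate heptahydrate 9.729 mg; L-leucine 111.815 mg; raffinose 4.295 g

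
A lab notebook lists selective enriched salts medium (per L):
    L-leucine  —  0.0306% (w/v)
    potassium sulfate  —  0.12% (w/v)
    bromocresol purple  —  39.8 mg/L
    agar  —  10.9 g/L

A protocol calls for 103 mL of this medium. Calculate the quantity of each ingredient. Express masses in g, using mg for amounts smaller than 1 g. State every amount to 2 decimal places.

Target volume = 103 mL = 0.103 L.
L-leucine: 0.0306% w/v = 0.306 g/L → 0.306 × 0.103 L = 0.031518 g = 31.52 mg
potassium sulfate: 0.12% w/v = 1.2 g/L → 1.2 × 0.103 L = 0.1236 g = 123.60 mg
bromocresol purple: 39.8 mg/L × 0.103 L = 4.10 mg
agar: 10.9 g/L × 0.103 L = 1.12 g

L-leucine 31.52 mg; potassium sulfate 123.60 mg; bromocresol purple 4.10 mg; agar 1.12 g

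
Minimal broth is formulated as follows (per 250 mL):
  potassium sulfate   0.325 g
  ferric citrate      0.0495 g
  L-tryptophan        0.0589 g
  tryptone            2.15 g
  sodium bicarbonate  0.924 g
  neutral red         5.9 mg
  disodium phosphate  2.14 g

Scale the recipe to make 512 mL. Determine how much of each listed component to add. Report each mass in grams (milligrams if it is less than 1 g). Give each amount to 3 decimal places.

potassium sulfate 665.600 mg; ferric citrate 101.376 mg; L-tryptophan 120.627 mg; tryptone 4.403 g; sodium bicarbonate 1.892 g; neutral red 12.083 mg; disodium phosphate 4.383 g

Ratio of target to recipe volume: 512 / 250 = 2.048.
potassium sulfate: 0.325 g × (512 mL / 250 mL) = 0.6656 g = 665.600 mg
ferric citrate: 0.0495 g × (512 mL / 250 mL) = 0.101376 g = 101.376 mg
L-tryptophan: 0.0589 g × (512 mL / 250 mL) = 0.120627 g = 120.627 mg
tryptone: 2.15 g × (512 mL / 250 mL) = 4.403 g
sodium bicarbonate: 0.924 g × (512 mL / 250 mL) = 1.892 g
neutral red: 5.9 mg × (512 mL / 250 mL) = 12.083 mg
disodium phosphate: 2.14 g × (512 mL / 250 mL) = 4.383 g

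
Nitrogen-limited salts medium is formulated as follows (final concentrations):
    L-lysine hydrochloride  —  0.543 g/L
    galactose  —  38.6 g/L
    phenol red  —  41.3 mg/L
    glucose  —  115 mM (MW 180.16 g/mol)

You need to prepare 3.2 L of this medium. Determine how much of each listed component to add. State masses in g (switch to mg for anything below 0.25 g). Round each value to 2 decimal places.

L-lysine hydrochloride 1.74 g; galactose 123.52 g; phenol red 132.16 mg; glucose 66.30 g

Scale factor relative to 1 L: 3.2.
L-lysine hydrochloride: 0.543 g/L × 3.2 L = 1.74 g
galactose: 38.6 g/L × 3.2 L = 123.52 g
phenol red: 41.3 mg/L × 3.2 L = 132.16 mg
glucose: 115 mmol/L × 180.16 g/mol × 3.2 L ÷ 1000 = 66.30 g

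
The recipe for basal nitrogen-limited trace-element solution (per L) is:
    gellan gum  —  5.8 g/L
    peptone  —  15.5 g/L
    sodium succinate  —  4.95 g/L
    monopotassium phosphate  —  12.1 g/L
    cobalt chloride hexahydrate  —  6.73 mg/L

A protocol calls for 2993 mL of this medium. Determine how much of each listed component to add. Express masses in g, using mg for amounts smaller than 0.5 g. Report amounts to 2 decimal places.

Scale factor relative to 1 L: 2.993.
gellan gum: 5.8 g/L × 2.993 L = 17.36 g
peptone: 15.5 g/L × 2.993 L = 46.39 g
sodium succinate: 4.95 g/L × 2.993 L = 14.82 g
monopotassium phosphate: 12.1 g/L × 2.993 L = 36.22 g
cobalt chloride hexahydrate: 6.73 mg/L × 2.993 L = 20.14 mg

gellan gum 17.36 g; peptone 46.39 g; sodium succinate 14.82 g; monopotassium phosphate 36.22 g; cobalt chloride hexahydrate 20.14 mg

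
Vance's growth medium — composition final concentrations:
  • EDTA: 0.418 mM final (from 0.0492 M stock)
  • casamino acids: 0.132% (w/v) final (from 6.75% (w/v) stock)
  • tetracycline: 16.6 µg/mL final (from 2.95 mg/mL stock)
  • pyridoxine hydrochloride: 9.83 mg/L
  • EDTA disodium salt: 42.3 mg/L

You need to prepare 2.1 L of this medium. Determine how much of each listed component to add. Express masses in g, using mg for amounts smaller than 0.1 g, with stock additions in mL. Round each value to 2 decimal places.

Working volume: 2.1 L.
EDTA: V = C2·V2/C1 = 0.418 mM × 2100 mL ÷ 49.2 mM = 17.84 mL
casamino acids: dilute stock: 0.132% ÷ 6.75% × 2100 mL = 41.07 mL
tetracycline: dilute stock: 16.6 µg/mL × 2100 mL ÷ 2950 µg/mL = 11.82 mL
pyridoxine hydrochloride: 9.83 mg/L × 2.1 L = 20.64 mg
EDTA disodium salt: 42.3 mg/L × 2.1 L = 88.83 mg

EDTA 17.84 mL; casamino acids 41.07 mL; tetracycline 11.82 mL; pyridoxine hydrochloride 20.64 mg; EDTA disodium salt 88.83 mg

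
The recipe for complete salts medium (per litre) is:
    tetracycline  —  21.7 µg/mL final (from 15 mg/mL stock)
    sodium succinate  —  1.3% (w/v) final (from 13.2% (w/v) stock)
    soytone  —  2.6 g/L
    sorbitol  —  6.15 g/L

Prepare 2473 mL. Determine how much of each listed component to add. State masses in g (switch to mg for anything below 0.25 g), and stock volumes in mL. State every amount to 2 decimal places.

tetracycline 3.58 mL; sodium succinate 243.55 mL; soytone 6.43 g; sorbitol 15.21 g

Working volume: 2473 mL = 2.473 L.
tetracycline: C1V1 = C2V2 → 21.7 µg/mL × 2473 mL ÷ 15000 µg/mL = 3.58 mL
sodium succinate: dilute stock: 1.3% ÷ 13.2% × 2473 mL = 243.55 mL
soytone: 2.6 g/L × 2.473 L = 6.43 g
sorbitol: 6.15 g/L × 2.473 L = 15.21 g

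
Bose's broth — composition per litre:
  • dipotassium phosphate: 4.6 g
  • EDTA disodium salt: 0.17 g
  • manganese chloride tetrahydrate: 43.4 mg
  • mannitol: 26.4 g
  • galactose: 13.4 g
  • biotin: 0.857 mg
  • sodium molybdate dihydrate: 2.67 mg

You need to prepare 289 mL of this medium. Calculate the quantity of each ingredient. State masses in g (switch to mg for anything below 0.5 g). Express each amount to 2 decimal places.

Ratio of target to recipe volume: 289 / 1000 = 0.289.
dipotassium phosphate: 4.6 g × (289 mL / 1000 mL) = 1.33 g
EDTA disodium salt: 0.17 g × (289 mL / 1000 mL) = 0.04913 g = 49.13 mg
manganese chloride tetrahydrate: 43.4 mg × (289 mL / 1000 mL) = 12.54 mg
mannitol: 26.4 g × (289 mL / 1000 mL) = 7.63 g
galactose: 13.4 g × (289 mL / 1000 mL) = 3.87 g
biotin: 0.857 mg × (289 mL / 1000 mL) = 0.25 mg
sodium molybdate dihydrate: 2.67 mg × (289 mL / 1000 mL) = 0.77 mg

dipotassium phosphate 1.33 g; EDTA disodium salt 49.13 mg; manganese chloride tetrahydrate 12.54 mg; mannitol 7.63 g; galactose 3.87 g; biotin 0.25 mg; sodium molybdate dihydrate 0.77 mg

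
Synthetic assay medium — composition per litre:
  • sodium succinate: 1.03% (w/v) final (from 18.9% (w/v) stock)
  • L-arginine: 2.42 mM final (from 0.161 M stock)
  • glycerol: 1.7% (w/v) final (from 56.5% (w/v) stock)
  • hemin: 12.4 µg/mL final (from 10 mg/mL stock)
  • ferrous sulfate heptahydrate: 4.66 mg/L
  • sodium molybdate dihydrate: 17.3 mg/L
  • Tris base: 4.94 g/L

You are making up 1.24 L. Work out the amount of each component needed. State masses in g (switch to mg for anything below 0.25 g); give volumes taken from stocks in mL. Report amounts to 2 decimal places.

Working volume: 1.24 L.
sodium succinate: dilute stock: 1.03% ÷ 18.9% × 1240 mL = 67.58 mL
L-arginine: dilute stock: 2.42 mM × 1240 mL ÷ 161 mM = 18.64 mL
glycerol: C1V1 = C2V2 → 1.7% ÷ 56.5% × 1240 mL = 37.31 mL
hemin: dilute stock: 12.4 µg/mL × 1240 mL ÷ 10000 µg/mL = 1.54 mL
ferrous sulfate heptahydrate: 4.66 mg/L × 1.24 L = 5.78 mg
sodium molybdate dihydrate: 17.3 mg/L × 1.24 L = 21.45 mg
Tris base: 4.94 g/L × 1.24 L = 6.13 g

sodium succinate 67.58 mL; L-arginine 18.64 mL; glycerol 37.31 mL; hemin 1.54 mL; ferrous sulfate heptahydrate 5.78 mg; sodium molybdate dihydrate 21.45 mg; Tris base 6.13 g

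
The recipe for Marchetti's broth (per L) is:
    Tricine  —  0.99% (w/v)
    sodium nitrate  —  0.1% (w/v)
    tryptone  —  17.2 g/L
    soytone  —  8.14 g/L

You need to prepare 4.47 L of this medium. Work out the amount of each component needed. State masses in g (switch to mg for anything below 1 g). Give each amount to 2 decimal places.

Tricine 44.25 g; sodium nitrate 4.47 g; tryptone 76.88 g; soytone 36.39 g

Scale factor relative to 1 L: 4.47.
Tricine: 0.99 g per 100 mL × 4470 mL ÷ 100 = 44.25 g
sodium nitrate: 0.1 g per 100 mL × 4470 mL ÷ 100 = 4.47 g
tryptone: 17.2 g/L × 4.47 L = 76.88 g
soytone: 8.14 g/L × 4.47 L = 36.39 g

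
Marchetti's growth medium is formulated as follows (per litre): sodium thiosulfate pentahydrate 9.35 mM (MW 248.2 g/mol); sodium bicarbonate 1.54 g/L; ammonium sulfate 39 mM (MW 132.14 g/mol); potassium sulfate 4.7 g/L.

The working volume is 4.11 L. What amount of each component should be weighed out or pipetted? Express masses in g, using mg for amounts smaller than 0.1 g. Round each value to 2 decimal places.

sodium thiosulfate pentahydrate 9.54 g; sodium bicarbonate 6.33 g; ammonium sulfate 21.18 g; potassium sulfate 19.32 g

Scale factor relative to 1 L: 4.11.
sodium thiosulfate pentahydrate: 9.35 mmol/L × 248.2 g/mol × 4.11 L ÷ 1000 = 9.54 g
sodium bicarbonate: 1.54 g/L × 4.11 L = 6.33 g
ammonium sulfate: 39 mmol/L × 132.14 g/mol × 4.11 L ÷ 1000 = 21.18 g
potassium sulfate: 4.7 g/L × 4.11 L = 19.32 g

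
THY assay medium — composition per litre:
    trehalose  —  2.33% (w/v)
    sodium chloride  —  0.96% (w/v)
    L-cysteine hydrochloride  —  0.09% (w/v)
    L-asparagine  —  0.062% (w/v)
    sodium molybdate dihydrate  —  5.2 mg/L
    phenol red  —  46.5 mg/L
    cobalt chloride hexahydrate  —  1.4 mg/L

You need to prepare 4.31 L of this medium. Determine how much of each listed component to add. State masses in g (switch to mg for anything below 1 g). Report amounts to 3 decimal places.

trehalose 100.423 g; sodium chloride 41.376 g; L-cysteine hydrochloride 3.879 g; L-asparagine 2.672 g; sodium molybdate dihydrate 22.412 mg; phenol red 200.415 mg; cobalt chloride hexahydrate 6.034 mg

Working volume: 4.31 L.
trehalose: 2.33% w/v = 23.3 g/L → 23.3 × 4.31 L = 100.423 g
sodium chloride: 0.96 g per 100 mL × 4310 mL ÷ 100 = 41.376 g
L-cysteine hydrochloride: 0.09% w/v = 0.9 g/L → 0.9 × 4.31 L = 3.879 g
L-asparagine: 0.062 g per 100 mL × 4310 mL ÷ 100 = 2.672 g
sodium molybdate dihydrate: 5.2 mg/L × 4.31 L = 22.412 mg
phenol red: 46.5 mg/L × 4.31 L = 200.415 mg
cobalt chloride hexahydrate: 1.4 mg/L × 4.31 L = 6.034 mg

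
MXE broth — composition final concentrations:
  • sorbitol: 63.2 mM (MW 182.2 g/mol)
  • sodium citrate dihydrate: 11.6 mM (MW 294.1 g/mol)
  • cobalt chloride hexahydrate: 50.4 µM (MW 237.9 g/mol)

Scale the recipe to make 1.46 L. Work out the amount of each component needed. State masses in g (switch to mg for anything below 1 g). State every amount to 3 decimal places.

sorbitol 16.812 g; sodium citrate dihydrate 4.981 g; cobalt chloride hexahydrate 17.506 mg

Scale factor relative to 1 L: 1.46.
sorbitol: 63.2 mmol/L × 182.2 g/mol × 1.46 L ÷ 1000 = 16.812 g
sodium citrate dihydrate: 11.6 mmol/L × 294.1 g/mol × 1.46 L ÷ 1000 = 4.981 g
cobalt chloride hexahydrate: 50.4 µmol/L × 237.9 g/mol × 1.46 L ÷ 1000 = 17.506 mg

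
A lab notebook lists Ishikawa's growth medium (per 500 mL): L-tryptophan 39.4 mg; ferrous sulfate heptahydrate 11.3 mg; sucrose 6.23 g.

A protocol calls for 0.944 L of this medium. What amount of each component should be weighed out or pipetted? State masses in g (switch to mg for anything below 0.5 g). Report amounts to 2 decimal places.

L-tryptophan 74.39 mg; ferrous sulfate heptahydrate 21.33 mg; sucrose 11.76 g

Scale factor = 944 mL / 500 mL = 1.888.
L-tryptophan: 39.4 mg × (944 mL / 500 mL) = 74.39 mg
ferrous sulfate heptahydrate: 11.3 mg × (944 mL / 500 mL) = 21.33 mg
sucrose: 6.23 g × (944 mL / 500 mL) = 11.76 g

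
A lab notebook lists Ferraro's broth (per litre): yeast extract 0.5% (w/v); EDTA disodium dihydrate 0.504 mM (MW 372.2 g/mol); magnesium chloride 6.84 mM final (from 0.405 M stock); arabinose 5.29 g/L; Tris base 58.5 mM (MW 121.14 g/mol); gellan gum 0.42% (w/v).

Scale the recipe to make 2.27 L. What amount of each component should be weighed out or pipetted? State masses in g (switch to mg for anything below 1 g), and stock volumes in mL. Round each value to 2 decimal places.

yeast extract 11.35 g; EDTA disodium dihydrate 425.83 mg; magnesium chloride 38.34 mL; arabinose 12.01 g; Tris base 16.09 g; gellan gum 9.53 g

Scale factor relative to 1 L: 2.27.
yeast extract: 0.5% w/v = 5 g/L → 5 × 2.27 L = 11.35 g
EDTA disodium dihydrate: 0.504 mmol/L × 372.2 mg/mmol × 2.27 L = 425.83 mg
magnesium chloride: V = C2·V2/C1 = 6.84 mM × 2270 mL ÷ 405 mM = 38.34 mL
arabinose: 5.29 g/L × 2.27 L = 12.01 g
Tris base: 58.5 mmol/L × 121.14 g/mol × 2.27 L ÷ 1000 = 16.09 g
gellan gum: 0.42 g per 100 mL × 2270 mL ÷ 100 = 9.53 g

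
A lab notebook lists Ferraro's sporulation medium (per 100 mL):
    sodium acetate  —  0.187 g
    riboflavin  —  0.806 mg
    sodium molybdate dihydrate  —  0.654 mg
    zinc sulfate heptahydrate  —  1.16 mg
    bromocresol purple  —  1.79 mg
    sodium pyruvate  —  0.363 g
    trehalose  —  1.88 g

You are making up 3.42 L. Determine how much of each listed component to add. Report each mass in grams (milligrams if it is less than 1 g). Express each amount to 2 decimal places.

Ratio of target to recipe volume: 3420 / 100 = 34.2.
sodium acetate: 0.187 g × (3420 mL / 100 mL) = 6.40 g
riboflavin: 0.806 mg × (3420 mL / 100 mL) = 27.57 mg
sodium molybdate dihydrate: 0.654 mg × (3420 mL / 100 mL) = 22.37 mg
zinc sulfate heptahydrate: 1.16 mg × (3420 mL / 100 mL) = 39.67 mg
bromocresol purple: 1.79 mg × (3420 mL / 100 mL) = 61.22 mg
sodium pyruvate: 0.363 g × (3420 mL / 100 mL) = 12.41 g
trehalose: 1.88 g × (3420 mL / 100 mL) = 64.30 g

sodium acetate 6.40 g; riboflavin 27.57 mg; sodium molybdate dihydrate 22.37 mg; zinc sulfate heptahydrate 39.67 mg; bromocresol purple 61.22 mg; sodium pyruvate 12.41 g; trehalose 64.30 g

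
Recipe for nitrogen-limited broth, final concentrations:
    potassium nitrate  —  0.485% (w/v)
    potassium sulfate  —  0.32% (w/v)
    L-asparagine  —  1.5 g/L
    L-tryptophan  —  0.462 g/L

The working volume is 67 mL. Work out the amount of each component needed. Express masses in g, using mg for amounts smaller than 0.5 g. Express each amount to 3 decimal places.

Target volume = 67 mL = 0.067 L.
potassium nitrate: 0.485% w/v = 4.85 g/L → 4.85 × 0.067 L = 0.32495 g = 324.950 mg
potassium sulfate: 0.32% w/v = 3.2 g/L → 3.2 × 0.067 L = 0.2144 g = 214.400 mg
L-asparagine: 1.5 g/L × 0.067 L = 0.1005 g = 100.500 mg
L-tryptophan: 0.462 g/L × 0.067 L = 0.030954 g = 30.954 mg

potassium nitrate 324.950 mg; potassium sulfate 214.400 mg; L-asparagine 100.500 mg; L-tryptophan 30.954 mg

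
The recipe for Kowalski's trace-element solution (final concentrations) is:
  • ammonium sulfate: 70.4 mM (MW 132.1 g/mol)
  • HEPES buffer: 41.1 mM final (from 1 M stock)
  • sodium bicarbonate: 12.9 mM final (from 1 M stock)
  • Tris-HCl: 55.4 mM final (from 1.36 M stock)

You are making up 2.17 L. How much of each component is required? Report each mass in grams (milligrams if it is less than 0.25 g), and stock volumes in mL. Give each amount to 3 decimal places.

Scale factor relative to 1 L: 2.17.
ammonium sulfate: 70.4 mmol/L × 132.1 g/mol × 2.17 L ÷ 1000 = 20.181 g
HEPES buffer: V = C2·V2/C1 = 41.1 mM × 2170 mL ÷ 1000 mM = 89.187 mL
sodium bicarbonate: dilute stock: 12.9 mM × 2170 mL ÷ 1000 mM = 27.993 mL
Tris-HCl: C1V1 = C2V2 → 55.4 mM × 2170 mL ÷ 1360 mM = 88.396 mL

ammonium sulfate 20.181 g; HEPES buffer 89.187 mL; sodium bicarbonate 27.993 mL; Tris-HCl 88.396 mL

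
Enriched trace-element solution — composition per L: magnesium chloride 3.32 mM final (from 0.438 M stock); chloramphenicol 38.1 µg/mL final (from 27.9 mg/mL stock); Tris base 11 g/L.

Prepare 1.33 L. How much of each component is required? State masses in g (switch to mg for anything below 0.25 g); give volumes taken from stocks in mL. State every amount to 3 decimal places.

Working volume: 1.33 L.
magnesium chloride: V = C2·V2/C1 = 3.32 mM × 1330 mL ÷ 438 mM = 10.081 mL
chloramphenicol: V = C2·V2/C1 = 38.1 µg/mL × 1330 mL ÷ 27900 µg/mL = 1.816 mL
Tris base: 11 g/L × 1.33 L = 14.630 g

magnesium chloride 10.081 mL; chloramphenicol 1.816 mL; Tris base 14.630 g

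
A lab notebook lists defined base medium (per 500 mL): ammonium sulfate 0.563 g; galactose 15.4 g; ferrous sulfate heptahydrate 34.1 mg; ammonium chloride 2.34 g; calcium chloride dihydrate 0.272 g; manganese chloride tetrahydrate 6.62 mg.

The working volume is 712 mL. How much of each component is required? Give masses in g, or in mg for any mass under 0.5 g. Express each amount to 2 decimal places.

ammonium sulfate 0.80 g; galactose 21.93 g; ferrous sulfate heptahydrate 48.56 mg; ammonium chloride 3.33 g; calcium chloride dihydrate 387.33 mg; manganese chloride tetrahydrate 9.43 mg

Ratio of target to recipe volume: 712 / 500 = 1.424.
ammonium sulfate: 0.563 g × (712 mL / 500 mL) = 0.80 g
galactose: 15.4 g × (712 mL / 500 mL) = 21.93 g
ferrous sulfate heptahydrate: 34.1 mg × (712 mL / 500 mL) = 48.56 mg
ammonium chloride: 2.34 g × (712 mL / 500 mL) = 3.33 g
calcium chloride dihydrate: 0.272 g × (712 mL / 500 mL) = 0.387328 g = 387.33 mg
manganese chloride tetrahydrate: 6.62 mg × (712 mL / 500 mL) = 9.43 mg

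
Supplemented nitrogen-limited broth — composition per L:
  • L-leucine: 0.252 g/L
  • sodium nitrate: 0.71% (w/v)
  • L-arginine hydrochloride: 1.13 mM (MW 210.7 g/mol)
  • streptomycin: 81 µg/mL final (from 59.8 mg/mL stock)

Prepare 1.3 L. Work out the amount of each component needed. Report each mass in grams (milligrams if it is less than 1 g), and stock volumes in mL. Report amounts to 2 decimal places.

Scale factor relative to 1 L: 1.3.
L-leucine: 0.252 g/L × 1.3 L = 0.3276 g = 327.60 mg
sodium nitrate: 0.71 g per 100 mL × 1300 mL ÷ 100 = 9.23 g
L-arginine hydrochloride: 1.13 mmol/L × 210.7 mg/mmol × 1.3 L = 309.52 mg
streptomycin: dilute stock: 81 µg/mL × 1300 mL ÷ 59800 µg/mL = 1.76 mL

L-leucine 327.60 mg; sodium nitrate 9.23 g; L-arginine hydrochloride 309.52 mg; streptomycin 1.76 mL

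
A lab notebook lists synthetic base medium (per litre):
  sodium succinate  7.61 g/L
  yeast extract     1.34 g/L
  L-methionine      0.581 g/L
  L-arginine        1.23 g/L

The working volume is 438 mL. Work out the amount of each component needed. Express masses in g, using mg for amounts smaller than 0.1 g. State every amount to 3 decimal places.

sodium succinate 3.333 g; yeast extract 0.587 g; L-methionine 0.254 g; L-arginine 0.539 g

Working volume: 438 mL = 0.438 L.
sodium succinate: 7.61 g/L × 0.438 L = 3.333 g
yeast extract: 1.34 g/L × 0.438 L = 0.587 g
L-methionine: 0.581 g/L × 0.438 L = 0.254 g
L-arginine: 1.23 g/L × 0.438 L = 0.539 g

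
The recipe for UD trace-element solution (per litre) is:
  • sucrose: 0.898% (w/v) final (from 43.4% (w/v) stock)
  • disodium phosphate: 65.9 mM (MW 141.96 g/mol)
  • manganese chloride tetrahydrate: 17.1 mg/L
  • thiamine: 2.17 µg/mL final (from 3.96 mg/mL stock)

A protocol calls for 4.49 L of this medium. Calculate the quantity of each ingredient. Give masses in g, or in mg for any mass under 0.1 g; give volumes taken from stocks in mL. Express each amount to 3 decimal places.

Scale factor relative to 1 L: 4.49.
sucrose: V = C2·V2/C1 = 0.898% ÷ 43.4% × 4490 mL = 92.904 mL
disodium phosphate: 65.9 mmol/L × 141.96 g/mol × 4.49 L ÷ 1000 = 42.005 g
manganese chloride tetrahydrate: 17.1 mg/L × 4.49 L = 76.779 mg
thiamine: dilute stock: 2.17 µg/mL × 4490 mL ÷ 3960 µg/mL = 2.460 mL

sucrose 92.904 mL; disodium phosphate 42.005 g; manganese chloride tetrahydrate 76.779 mg; thiamine 2.460 mL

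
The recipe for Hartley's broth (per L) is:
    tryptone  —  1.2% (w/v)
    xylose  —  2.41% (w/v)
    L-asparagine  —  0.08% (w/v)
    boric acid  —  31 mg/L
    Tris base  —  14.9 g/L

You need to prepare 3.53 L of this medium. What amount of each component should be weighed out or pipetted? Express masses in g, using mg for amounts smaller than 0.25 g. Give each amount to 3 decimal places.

Scale factor relative to 1 L: 3.53.
tryptone: 1.2% w/v = 12 g/L → 12 × 3.53 L = 42.360 g
xylose: 2.41 g per 100 mL × 3530 mL ÷ 100 = 85.073 g
L-asparagine: 0.08% w/v = 0.8 g/L → 0.8 × 3.53 L = 2.824 g
boric acid: 31 mg/L × 3.53 L = 109.430 mg
Tris base: 14.9 g/L × 3.53 L = 52.597 g

tryptone 42.360 g; xylose 85.073 g; L-asparagine 2.824 g; boric acid 109.430 mg; Tris base 52.597 g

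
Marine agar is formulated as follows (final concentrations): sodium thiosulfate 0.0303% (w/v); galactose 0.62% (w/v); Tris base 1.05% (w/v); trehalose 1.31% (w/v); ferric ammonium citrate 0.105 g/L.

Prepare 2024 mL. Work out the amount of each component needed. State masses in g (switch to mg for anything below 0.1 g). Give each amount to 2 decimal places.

sodium thiosulfate 0.61 g; galactose 12.55 g; Tris base 21.25 g; trehalose 26.51 g; ferric ammonium citrate 0.21 g

Target volume = 2024 mL = 2.024 L.
sodium thiosulfate: 0.0303 g per 100 mL × 2024 mL ÷ 100 = 0.61 g
galactose: 0.62% w/v = 6.2 g/L → 6.2 × 2.024 L = 12.55 g
Tris base: 1.05% w/v = 10.5 g/L → 10.5 × 2.024 L = 21.25 g
trehalose: 1.31 g per 100 mL × 2024 mL ÷ 100 = 26.51 g
ferric ammonium citrate: 0.105 g/L × 2.024 L = 0.21 g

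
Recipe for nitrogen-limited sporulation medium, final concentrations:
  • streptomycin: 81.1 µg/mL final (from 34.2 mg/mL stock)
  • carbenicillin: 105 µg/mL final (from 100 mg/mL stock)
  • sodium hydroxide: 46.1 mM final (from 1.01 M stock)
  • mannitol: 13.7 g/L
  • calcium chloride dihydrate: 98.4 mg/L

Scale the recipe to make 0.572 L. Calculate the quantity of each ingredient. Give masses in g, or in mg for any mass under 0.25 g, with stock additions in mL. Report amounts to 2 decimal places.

streptomycin 1.36 mL; carbenicillin 0.60 mL; sodium hydroxide 26.11 mL; mannitol 7.84 g; calcium chloride dihydrate 56.28 mg

Working volume: 0.572 L.
streptomycin: V = C2·V2/C1 = 81.1 µg/mL × 572 mL ÷ 34200 µg/mL = 1.36 mL
carbenicillin: dilute stock: 105 µg/mL × 572 mL ÷ 100000 µg/mL = 0.60 mL
sodium hydroxide: C1V1 = C2V2 → 46.1 mM × 572 mL ÷ 1010 mM = 26.11 mL
mannitol: 13.7 g/L × 0.572 L = 7.84 g
calcium chloride dihydrate: 98.4 mg/L × 0.572 L = 56.28 mg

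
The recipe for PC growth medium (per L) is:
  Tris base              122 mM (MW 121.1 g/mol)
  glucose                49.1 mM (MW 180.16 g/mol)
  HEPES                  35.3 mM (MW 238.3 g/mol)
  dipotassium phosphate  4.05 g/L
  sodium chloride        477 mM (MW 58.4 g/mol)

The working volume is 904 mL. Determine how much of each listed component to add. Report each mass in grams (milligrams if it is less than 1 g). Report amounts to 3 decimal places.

Target volume = 904 mL = 0.904 L.
Tris base: 122 mmol/L × 121.1 g/mol × 0.904 L ÷ 1000 = 13.356 g
glucose: 49.1 mmol/L × 180.16 g/mol × 0.904 L ÷ 1000 = 7.997 g
HEPES: 35.3 mmol/L × 238.3 g/mol × 0.904 L ÷ 1000 = 7.604 g
dipotassium phosphate: 4.05 g/L × 0.904 L = 3.661 g
sodium chloride: 477 mmol/L × 58.4 g/mol × 0.904 L ÷ 1000 = 25.183 g

Tris base 13.356 g; glucose 7.997 g; HEPES 7.604 g; dipotassium phosphate 3.661 g; sodium chloride 25.183 g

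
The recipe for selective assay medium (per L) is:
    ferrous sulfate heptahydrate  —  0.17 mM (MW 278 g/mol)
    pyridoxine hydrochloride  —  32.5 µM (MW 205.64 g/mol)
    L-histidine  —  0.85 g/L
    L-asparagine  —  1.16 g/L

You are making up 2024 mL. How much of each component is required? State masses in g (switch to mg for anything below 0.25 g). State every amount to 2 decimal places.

Scale factor relative to 1 L: 2.024.
ferrous sulfate heptahydrate: 0.17 mmol/L × 278 mg/mmol × 2.024 L = 95.65 mg
pyridoxine hydrochloride: 32.5 µmol/L × 205.64 g/mol × 2.024 L ÷ 1000 = 13.53 mg
L-histidine: 0.85 g/L × 2.024 L = 1.72 g
L-asparagine: 1.16 g/L × 2.024 L = 2.35 g

ferrous sulfate heptahydrate 95.65 mg; pyridoxine hydrochloride 13.53 mg; L-histidine 1.72 g; L-asparagine 2.35 g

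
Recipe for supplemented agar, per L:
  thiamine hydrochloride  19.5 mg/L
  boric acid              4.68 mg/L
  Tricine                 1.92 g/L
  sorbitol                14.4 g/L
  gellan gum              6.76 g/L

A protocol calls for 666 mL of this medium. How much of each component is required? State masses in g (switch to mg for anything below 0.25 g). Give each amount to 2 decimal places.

Scale factor relative to 1 L: 0.666.
thiamine hydrochloride: 19.5 mg/L × 0.666 L = 12.99 mg
boric acid: 4.68 mg/L × 0.666 L = 3.12 mg
Tricine: 1.92 g/L × 0.666 L = 1.28 g
sorbitol: 14.4 g/L × 0.666 L = 9.59 g
gellan gum: 6.76 g/L × 0.666 L = 4.50 g

thiamine hydrochloride 12.99 mg; boric acid 3.12 mg; Tricine 1.28 g; sorbitol 9.59 g; gellan gum 4.50 g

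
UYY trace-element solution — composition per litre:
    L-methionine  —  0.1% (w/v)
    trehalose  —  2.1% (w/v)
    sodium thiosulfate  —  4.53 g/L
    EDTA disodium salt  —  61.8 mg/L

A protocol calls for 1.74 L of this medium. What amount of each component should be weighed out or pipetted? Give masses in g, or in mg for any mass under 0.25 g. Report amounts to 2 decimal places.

Working volume: 1.74 L.
L-methionine: 0.1% w/v = 1 g/L → 1 × 1.74 L = 1.74 g
trehalose: 2.1 g per 100 mL × 1740 mL ÷ 100 = 36.54 g
sodium thiosulfate: 4.53 g/L × 1.74 L = 7.88 g
EDTA disodium salt: 61.8 mg/L × 1.74 L = 107.53 mg

L-methionine 1.74 g; trehalose 36.54 g; sodium thiosulfate 7.88 g; EDTA disodium salt 107.53 mg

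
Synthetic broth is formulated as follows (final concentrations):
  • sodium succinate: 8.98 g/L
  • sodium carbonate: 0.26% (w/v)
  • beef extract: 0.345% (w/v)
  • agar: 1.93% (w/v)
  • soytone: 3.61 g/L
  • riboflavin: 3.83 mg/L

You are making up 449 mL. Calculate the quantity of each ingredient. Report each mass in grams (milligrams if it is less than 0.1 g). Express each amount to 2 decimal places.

sodium succinate 4.03 g; sodium carbonate 1.17 g; beef extract 1.55 g; agar 8.67 g; soytone 1.62 g; riboflavin 1.72 mg

Target volume = 449 mL = 0.449 L.
sodium succinate: 8.98 g/L × 0.449 L = 4.03 g
sodium carbonate: 0.26% w/v = 2.6 g/L → 2.6 × 0.449 L = 1.17 g
beef extract: 0.345 g per 100 mL × 449 mL ÷ 100 = 1.55 g
agar: 1.93 g per 100 mL × 449 mL ÷ 100 = 8.67 g
soytone: 3.61 g/L × 0.449 L = 1.62 g
riboflavin: 3.83 mg/L × 0.449 L = 1.72 mg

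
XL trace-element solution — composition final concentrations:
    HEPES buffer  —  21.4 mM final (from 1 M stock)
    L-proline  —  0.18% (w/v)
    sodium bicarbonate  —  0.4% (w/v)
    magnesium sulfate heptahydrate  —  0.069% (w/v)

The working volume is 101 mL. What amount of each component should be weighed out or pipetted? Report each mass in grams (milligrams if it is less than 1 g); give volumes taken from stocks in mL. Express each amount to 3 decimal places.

HEPES buffer 2.161 mL; L-proline 181.800 mg; sodium bicarbonate 404.000 mg; magnesium sulfate heptahydrate 69.690 mg

Scale factor relative to 1 L: 0.101.
HEPES buffer: V = C2·V2/C1 = 21.4 mM × 101 mL ÷ 1000 mM = 2.161 mL
L-proline: 0.18% w/v = 1.8 g/L → 1.8 × 0.101 L = 0.1818 g = 181.800 mg
sodium bicarbonate: 0.4% w/v = 4 g/L → 4 × 0.101 L = 0.404 g = 404.000 mg
magnesium sulfate heptahydrate: 0.069% w/v = 0.69 g/L → 0.69 × 0.101 L = 0.06969 g = 69.690 mg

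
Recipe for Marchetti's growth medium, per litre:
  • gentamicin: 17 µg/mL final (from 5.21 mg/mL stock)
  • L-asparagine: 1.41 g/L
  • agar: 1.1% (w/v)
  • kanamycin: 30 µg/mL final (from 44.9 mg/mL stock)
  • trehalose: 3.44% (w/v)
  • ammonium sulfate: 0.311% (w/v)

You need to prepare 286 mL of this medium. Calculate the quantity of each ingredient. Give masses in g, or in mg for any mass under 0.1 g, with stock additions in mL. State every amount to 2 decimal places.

gentamicin 0.93 mL; L-asparagine 0.40 g; agar 3.15 g; kanamycin 0.19 mL; trehalose 9.84 g; ammonium sulfate 0.89 g

Scale factor relative to 1 L: 0.286.
gentamicin: V = C2·V2/C1 = 17 µg/mL × 286 mL ÷ 5210 µg/mL = 0.93 mL
L-asparagine: 1.41 g/L × 0.286 L = 0.40 g
agar: 1.1 g per 100 mL × 286 mL ÷ 100 = 3.15 g
kanamycin: V = C2·V2/C1 = 30 µg/mL × 286 mL ÷ 44900 µg/mL = 0.19 mL
trehalose: 3.44 g per 100 mL × 286 mL ÷ 100 = 9.84 g
ammonium sulfate: 0.311 g per 100 mL × 286 mL ÷ 100 = 0.89 g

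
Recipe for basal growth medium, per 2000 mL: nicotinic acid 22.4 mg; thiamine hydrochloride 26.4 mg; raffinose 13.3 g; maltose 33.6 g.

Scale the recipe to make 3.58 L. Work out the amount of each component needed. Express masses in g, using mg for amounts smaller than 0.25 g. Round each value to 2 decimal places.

nicotinic acid 40.10 mg; thiamine hydrochloride 47.26 mg; raffinose 23.81 g; maltose 60.14 g

Ratio of target to recipe volume: 3580 / 2000 = 1.79.
nicotinic acid: 22.4 mg × (3580 mL / 2000 mL) = 40.10 mg
thiamine hydrochloride: 26.4 mg × (3580 mL / 2000 mL) = 47.26 mg
raffinose: 13.3 g × (3580 mL / 2000 mL) = 23.81 g
maltose: 33.6 g × (3580 mL / 2000 mL) = 60.14 g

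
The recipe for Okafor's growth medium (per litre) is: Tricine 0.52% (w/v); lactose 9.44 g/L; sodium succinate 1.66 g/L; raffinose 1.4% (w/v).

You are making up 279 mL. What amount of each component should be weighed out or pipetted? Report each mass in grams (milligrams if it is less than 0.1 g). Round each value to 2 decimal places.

Scale factor relative to 1 L: 0.279.
Tricine: 0.52 g per 100 mL × 279 mL ÷ 100 = 1.45 g
lactose: 9.44 g/L × 0.279 L = 2.63 g
sodium succinate: 1.66 g/L × 0.279 L = 0.46 g
raffinose: 1.4 g per 100 mL × 279 mL ÷ 100 = 3.91 g

Tricine 1.45 g; lactose 2.63 g; sodium succinate 0.46 g; raffinose 3.91 g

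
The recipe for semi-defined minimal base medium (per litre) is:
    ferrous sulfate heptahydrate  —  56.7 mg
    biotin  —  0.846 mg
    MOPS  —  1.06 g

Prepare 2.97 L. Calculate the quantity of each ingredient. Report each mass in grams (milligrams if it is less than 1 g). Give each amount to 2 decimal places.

ferrous sulfate heptahydrate 168.40 mg; biotin 2.51 mg; MOPS 3.15 g

Scale factor = 2970 mL / 1000 mL = 2.97.
ferrous sulfate heptahydrate: 56.7 mg × (2970 mL / 1000 mL) = 168.40 mg
biotin: 0.846 mg × (2970 mL / 1000 mL) = 2.51 mg
MOPS: 1.06 g × (2970 mL / 1000 mL) = 3.15 g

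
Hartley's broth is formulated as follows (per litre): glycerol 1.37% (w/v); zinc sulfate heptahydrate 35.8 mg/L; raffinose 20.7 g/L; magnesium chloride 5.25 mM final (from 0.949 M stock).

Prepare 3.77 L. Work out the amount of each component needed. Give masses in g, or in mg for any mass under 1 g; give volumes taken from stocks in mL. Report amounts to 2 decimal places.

Scale factor relative to 1 L: 3.77.
glycerol: 1.37 g per 100 mL × 3770 mL ÷ 100 = 51.65 g
zinc sulfate heptahydrate: 35.8 mg/L × 3.77 L = 134.97 mg
raffinose: 20.7 g/L × 3.77 L = 78.04 g
magnesium chloride: C1V1 = C2V2 → 5.25 mM × 3770 mL ÷ 949 mM = 20.86 mL

glycerol 51.65 g; zinc sulfate heptahydrate 134.97 mg; raffinose 78.04 g; magnesium chloride 20.86 mL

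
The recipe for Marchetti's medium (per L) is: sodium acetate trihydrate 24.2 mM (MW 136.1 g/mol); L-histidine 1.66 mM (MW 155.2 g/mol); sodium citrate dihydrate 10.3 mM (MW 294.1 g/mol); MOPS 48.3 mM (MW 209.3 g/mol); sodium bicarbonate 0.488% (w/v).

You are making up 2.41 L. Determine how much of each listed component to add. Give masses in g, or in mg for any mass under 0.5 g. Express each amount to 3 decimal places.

sodium acetate trihydrate 7.938 g; L-histidine 0.621 g; sodium citrate dihydrate 7.300 g; MOPS 24.363 g; sodium bicarbonate 11.761 g

Scale factor relative to 1 L: 2.41.
sodium acetate trihydrate: 24.2 mmol/L × 136.1 g/mol × 2.41 L ÷ 1000 = 7.938 g
L-histidine: 1.66 mmol/L × 155.2 g/mol × 2.41 L ÷ 1000 = 0.621 g
sodium citrate dihydrate: 10.3 mmol/L × 294.1 g/mol × 2.41 L ÷ 1000 = 7.300 g
MOPS: 48.3 mmol/L × 209.3 g/mol × 2.41 L ÷ 1000 = 24.363 g
sodium bicarbonate: 0.488 g per 100 mL × 2410 mL ÷ 100 = 11.761 g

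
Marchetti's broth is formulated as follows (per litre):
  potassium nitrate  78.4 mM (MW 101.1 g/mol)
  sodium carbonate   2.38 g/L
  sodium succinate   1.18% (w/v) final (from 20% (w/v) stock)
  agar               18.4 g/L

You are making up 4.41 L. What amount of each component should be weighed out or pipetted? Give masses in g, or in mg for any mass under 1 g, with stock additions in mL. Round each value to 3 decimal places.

Working volume: 4.41 L.
potassium nitrate: 78.4 mmol/L × 101.1 g/mol × 4.41 L ÷ 1000 = 34.955 g
sodium carbonate: 2.38 g/L × 4.41 L = 10.496 g
sodium succinate: C1V1 = C2V2 → 1.18% ÷ 20% × 4410 mL = 260.190 mL
agar: 18.4 g/L × 4.41 L = 81.144 g

potassium nitrate 34.955 g; sodium carbonate 10.496 g; sodium succinate 260.190 mL; agar 81.144 g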